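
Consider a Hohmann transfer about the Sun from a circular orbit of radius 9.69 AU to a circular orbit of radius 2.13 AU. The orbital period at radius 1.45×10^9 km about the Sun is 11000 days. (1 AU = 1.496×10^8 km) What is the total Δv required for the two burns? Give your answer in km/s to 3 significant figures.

Δv = 9.57 km/s

From Kepler's third law T² = 4π²r³/μ at r = 1.45×10^9 km, T = 11000 days = 11000 × 86400 s = 9.504×10^8 s: μ = 4π²r³/T² = 1.33245×10^11 km³/s².
In km: r₁ = 9.69 × 1.496×10^8 = 1.449624×10^9 km; r₂ = 2.13 × 1.496×10^8 = 3.18648×10^8 km.
Semi-major axis of the transfer orbit: a_t = (1.449624×10^9 + 3.18648×10^8)/2 = 8.84136×10^8 km.
Circular speed at r₁: v₁ = √(μ/r₁) = √(1.33245×10^11/1.449624×10^9) = 9.5873 km/s.
Transfer-orbit speed at r₁ (vis-viva): v_a = √[μ(2/r₁ − 1/a_t)] = 5.7556 km/s.
First burn Δv₁ = |v_a − v₁| = 3.832 km/s.
At r₂, v₂ = √(μ/r₂) = 20.449 km/s.
Transfer-orbit speed at r₂: v_p = √[μ(2/r₂ − 1/a_t)] = 26.184 km/s.
Second burn Δv₂ = |v₂ − v_p| = 5.735 km/s.
Total Δv = Δv₁ + Δv₂ = 9.567 km/s.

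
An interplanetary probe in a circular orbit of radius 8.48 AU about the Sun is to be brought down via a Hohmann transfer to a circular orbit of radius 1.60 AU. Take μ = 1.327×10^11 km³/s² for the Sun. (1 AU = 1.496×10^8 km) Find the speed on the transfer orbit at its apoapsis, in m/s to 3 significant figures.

v = 5760 m/s

In km: r₁ = 8.48 × 1.496×10^8 = 1.268608×10^9 km; r₂ = 1.60 × 1.496×10^8 = 2.3936×10^8 km.
Transfer-ellipse semi-major axis a_t = (r₁ + r₂)/2 = (1.268608×10^9 + 2.3936×10^8)/2 = 7.53984×10^8 km.
At apoapsis, r = 1.268608×10^9 km.
From the vis-viva equation, v = √[μ(2/r − 1/a_t)] = 5.763 km/s.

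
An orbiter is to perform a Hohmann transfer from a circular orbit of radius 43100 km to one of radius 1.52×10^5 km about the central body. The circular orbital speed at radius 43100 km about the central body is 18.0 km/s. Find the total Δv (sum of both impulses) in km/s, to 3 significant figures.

Δv = 7.68 km/s

From the circular-orbit relation v² = μ/r at r = 43100 km: μ = v²r = (18.0)² × 43100 = 1.39644×10^7 km³/s².
Transfer-ellipse semi-major axis a_t = (r₁ + r₂)/2 = (43100 + 1.520×10^5)/2 = 97550 km.
At r₁ the circular-orbit speed is v₁ = √(μ/r₁) = 18.000 km/s.
Transfer-orbit speed at r₁ (vis-viva): v_p = √[μ(2/r₁ − 1/a_t)] = 22.469 km/s.
First burn Δv₁ = |v_p − v₁| = 4.469 km/s.
Circular speed at r₂: v₂ = √(μ/r₂) = 9.585 km/s.
Transfer-orbit speed at r₂: v_a = √[μ(2/r₂ − 1/a_t)] = 6.371 km/s.
Second burn Δv₂ = |v₂ − v_a| = 3.214 km/s.
Total Δv = Δv₁ + Δv₂ = 7.683 km/s.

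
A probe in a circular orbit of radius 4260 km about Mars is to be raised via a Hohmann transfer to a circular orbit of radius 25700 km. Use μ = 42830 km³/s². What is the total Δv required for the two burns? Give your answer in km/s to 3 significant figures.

Δv = 1.58 km/s

Semi-major axis of the transfer orbit: a_t = (4260 + 25700)/2 = 14980 km.
At r₁ the circular-orbit speed is v₁ = √(μ/r₁) = 3.1708 km/s.
On the transfer ellipse at r₁, v² = μ(2/r − 1/a) gives v_p = √[μ(2/r₁ − 1/a_t)] = 4.1532 km/s.
First burn Δv₁ = |v_p − v₁| = 0.9824 km/s.
At r₂, v₂ = √(μ/r₂) = 1.2909 km/s.
Transfer-orbit speed at r₂: v_a = √[μ(2/r₂ − 1/a_t)] = 0.68842 km/s.
Second burn Δv₂ = |v₂ − v_a| = 0.6025 km/s.
Total Δv = Δv₁ + Δv₂ = 1.585 km/s.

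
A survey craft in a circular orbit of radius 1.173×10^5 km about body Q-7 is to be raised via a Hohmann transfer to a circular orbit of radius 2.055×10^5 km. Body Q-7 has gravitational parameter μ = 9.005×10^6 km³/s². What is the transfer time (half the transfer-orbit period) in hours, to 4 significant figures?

t = 18.86 hours

Transfer-ellipse semi-major axis a_t = (r₁ + r₂)/2 = (1.173×10^5 + 2.055×10^5)/2 = 1.614×10^5 km.
Transfer time t = π√(a_t³/μ) = π√((1.614×10^5)³ / 9.005×10^6) = 67880 s.
Converting: 67880 s ÷ 3600 s/hour = 18.86 hours.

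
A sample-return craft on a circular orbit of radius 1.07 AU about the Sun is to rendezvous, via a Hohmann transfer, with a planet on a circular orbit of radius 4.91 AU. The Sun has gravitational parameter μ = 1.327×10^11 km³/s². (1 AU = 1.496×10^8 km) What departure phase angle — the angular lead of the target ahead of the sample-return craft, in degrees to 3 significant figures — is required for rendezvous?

φ = 94.5°

In km: r₁ = 1.07 × 1.496×10^8 = 1.60072×10^8 km; r₂ = 4.91 × 1.496×10^8 = 7.34536×10^8 km.
The Hohmann ellipse has a_t = (r₁ + r₂)/2 = 4.47304×10^8 km.
The half-period of the transfer ellipse is t = π√(a_t³/μ) = 8.159×10^7 s.
Target angular speed ω₂ = √(μ/r₂³) = 1.830×10^-8 rad/s.
Angle swept by the target during transfer: ω₂·t = 1.493 rad = 85.54°.
The sample-return craft traverses 180° on the transfer ellipse, so the target must lead by 180° − 85.54° = 94.5°.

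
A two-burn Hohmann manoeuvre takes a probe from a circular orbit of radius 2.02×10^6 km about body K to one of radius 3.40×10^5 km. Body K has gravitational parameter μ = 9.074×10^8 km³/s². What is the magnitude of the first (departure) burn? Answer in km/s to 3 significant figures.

Semi-major axis of the transfer orbit: a_t = (2.020×10^6 + 3.400×10^5)/2 = 1.180×10^6 km.
Circular speed at r = 2.020×10^6 km: v_c = √(μ/r) = 21.195 km/s.
Vis-viva on the transfer ellipse at r = 2.020×10^6 km gives v_t = √[μ(2/r − 1/a_t)] = 11.377 km/s.
Δv₁ = |v_t − v_c| = |11.377 − 21.195| = 9.818 km/s.

Δv₁ = 9.82 km/s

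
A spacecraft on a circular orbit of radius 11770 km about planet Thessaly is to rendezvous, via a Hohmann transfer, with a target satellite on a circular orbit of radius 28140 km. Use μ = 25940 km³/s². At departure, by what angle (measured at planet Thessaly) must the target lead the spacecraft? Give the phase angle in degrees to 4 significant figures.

Transfer-ellipse semi-major axis a_t = (r₁ + r₂)/2 = (11770 + 28140)/2 = 19955 km.
Transfer time t = π√(a_t³/μ) = 54980 s.
The target's mean motion on its circular orbit is ω₂ = √(μ/r₂³) = 3.412×10^-5 rad/s.
Angle swept by the target during transfer: ω₂·t = 1.876 rad = 107.49°.
Arrival is 180° from departure on the ellipse, so φ = 180° − 107.49° = 72.51°.

φ = 72.51°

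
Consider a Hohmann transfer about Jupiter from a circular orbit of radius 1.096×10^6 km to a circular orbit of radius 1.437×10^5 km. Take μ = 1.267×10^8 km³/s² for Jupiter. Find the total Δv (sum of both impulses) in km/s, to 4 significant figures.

Δv = 15.37 km/s

Transfer-ellipse semi-major axis a_t = (r₁ + r₂)/2 = (1.096×10^6 + 1.437×10^5)/2 = 6.1985×10^5 km.
Circular speed at r₁: v₁ = √(μ/r₁) = √(1.267×10^8/1.096×10^6) = 10.752 km/s.
Transfer-orbit speed at r₁ (vis-viva equation): v_a = √[μ(2/r₁ − 1/a_t)] = 5.1769 km/s.
First burn Δv₁ = |v_a − v₁| = 5.575 km/s.
Circular speed at r₂: v₂ = √(μ/r₂) = 29.693 km/s.
Transfer-orbit speed at r₂: v_p = √[μ(2/r₂ − 1/a_t)] = 39.484 km/s.
Second burn Δv₂ = |v₂ − v_p| = 9.791 km/s.
Total Δv = Δv₁ + Δv₂ = 15.37 km/s.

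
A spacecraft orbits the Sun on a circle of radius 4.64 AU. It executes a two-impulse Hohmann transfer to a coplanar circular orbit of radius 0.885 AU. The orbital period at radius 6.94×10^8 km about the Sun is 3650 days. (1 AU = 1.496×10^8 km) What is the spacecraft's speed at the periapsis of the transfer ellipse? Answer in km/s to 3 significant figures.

From Kepler's third law T² = 4π²r³/μ at r = 6.94×10^8 km, T = 3650 days = 3650 × 86400 s = 3.1536×10^8 s: μ = 4π²r³/T² = 1.32686×10^11 km³/s².
In km: r₁ = 4.64 × 1.496×10^8 = 6.94144×10^8 km; r₂ = 0.885 × 1.496×10^8 = 1.32396×10^8 km.
Semi-major axis of the transfer orbit: a_t = (6.94144×10^8 + 1.32396×10^8)/2 = 4.1327×10^8 km.
The periapsis of the transfer ellipse is at r = 1.32396×10^8 km.
From the vis-viva equation, v = √[μ(2/r − 1/a_t)] = 41.03 km/s.

v = 41.0 km/s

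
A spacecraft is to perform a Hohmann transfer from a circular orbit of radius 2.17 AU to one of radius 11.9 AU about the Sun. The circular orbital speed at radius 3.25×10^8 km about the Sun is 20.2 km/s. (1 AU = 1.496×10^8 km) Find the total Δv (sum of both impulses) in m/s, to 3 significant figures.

Δv = 9910 m/s

From the circular-orbit relation v² = μ/r at r = 3.25×10^8 km: μ = v²r = (20.2)² × 3.25×10^8 = 1.32613×10^11 km³/s².
In km: r₁ = 2.17 × 1.496×10^8 = 3.24632×10^8 km; r₂ = 11.9 × 1.496×10^8 = 1.78024×10^9 km.
Transfer-ellipse semi-major axis a_t = (r₁ + r₂)/2 = (3.24632×10^8 + 1.78024×10^9)/2 = 1.052436×10^9 km.
At r₁ the circular-orbit speed is v₁ = √(μ/r₁) = 20.21145 km/s.
Transfer-orbit speed at r₁ (v² = μ(2/r − 1/a)): v_p = √[μ(2/r₁ − 1/a_t)] = 26.28687 km/s.
First burn Δv₁ = |v_p − v₁| = 6.0754 km/s.
At r₂, v₂ = √(μ/r₂) = 8.6309 km/s.
Transfer-orbit speed at r₂: v_a = √[μ(2/r₂ − 1/a_t)] = 4.7935 km/s.
Second burn Δv₂ = |v₂ − v_a| = 3.8374 km/s.
Δv = Δv₁ + Δv₂ = 6.0754 + 3.8374 = 9.913 km/s.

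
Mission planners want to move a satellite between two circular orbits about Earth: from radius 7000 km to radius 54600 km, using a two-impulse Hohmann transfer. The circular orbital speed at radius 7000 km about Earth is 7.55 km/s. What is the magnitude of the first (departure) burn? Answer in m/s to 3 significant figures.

From the circular-orbit relation v² = μ/r at r = 7000 km: μ = v²r = (7.55)² × 7000 = 3.99018×10^5 km³/s².
Transfer-ellipse semi-major axis a_t = (r₁ + r₂)/2 = (7000 + 54600)/2 = 30800 km.
Circular speed at r = 7000 km: v_c = √(μ/r) = 7.5500 km/s.
Vis-viva on the transfer ellipse at r = 7000 km gives v_t = √[μ(2/r − 1/a_t)] = 10.052 km/s.
Δv₁ = |v_t − v_c| = |10.052 − 7.5500| = 2.502 km/s.

Δv₁ = 2500 m/s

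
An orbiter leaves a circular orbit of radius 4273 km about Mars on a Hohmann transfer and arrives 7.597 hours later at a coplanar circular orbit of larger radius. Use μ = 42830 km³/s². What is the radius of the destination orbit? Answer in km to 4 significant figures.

Transfer time t = 7.597 hours = 27349.2 s, and t = π√(a_t³/μ).
So a_t = (μ t²/π²)^(1/3) = (42830 × (27349.2)² / π²)^(1/3) = 14806 km.
Since a_t = (r₁ + r₂)/2, r₂ = 2a_t − r₁ = 2×14806 − 4273 = 25339 km.

r₂ = 25340 km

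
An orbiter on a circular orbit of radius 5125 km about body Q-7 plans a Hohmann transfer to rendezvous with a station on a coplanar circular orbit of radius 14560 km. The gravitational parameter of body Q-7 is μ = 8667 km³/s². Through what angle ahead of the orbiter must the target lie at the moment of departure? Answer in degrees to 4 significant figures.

φ = 79.96°

The Hohmann ellipse has a_t = (r₁ + r₂)/2 = 9842.5 km.
Transfer time t = π√(a_t³/μ) = 32950 s.
The target's mean motion on its circular orbit is ω₂ = √(μ/r₂³) = 5.299×10^-5 rad/s.
Angle swept by the target during transfer: ω₂·t = 1.746 rad = 100.04°.
Arrival is 180° from departure on the ellipse, so φ = 180° − 100.04° = 79.96°.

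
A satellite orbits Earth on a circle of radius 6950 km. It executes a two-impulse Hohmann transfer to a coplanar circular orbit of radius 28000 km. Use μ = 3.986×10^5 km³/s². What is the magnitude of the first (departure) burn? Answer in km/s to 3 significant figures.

The Hohmann ellipse has a_t = (r₁ + r₂)/2 = 17475 km.
On the circular orbit at r = 6950 km, v_c = √(μ/r) = 7.573 km/s.
Transfer-orbit speed at the same r (vis-viva, a = a_t): v_t = √[μ(2/r − 1/a_t)] = 9.586 km/s.
Δv₁ = |v_t − v_c| = |9.586 − 7.573| = 2.013 km/s.

Δv₁ = 2.01 km/s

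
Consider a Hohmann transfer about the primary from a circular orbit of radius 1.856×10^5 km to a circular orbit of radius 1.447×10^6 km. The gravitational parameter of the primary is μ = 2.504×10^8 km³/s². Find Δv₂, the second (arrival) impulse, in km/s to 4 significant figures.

Δv₂ = 6.882 km/s

The Hohmann ellipse has a_t = (r₁ + r₂)/2 = 8.163×10^5 km.
On the circular orbit at r = 1.447×10^6 km, v_c = √(μ/r) = 13.155 km/s.
Transfer-orbit speed at the same r (vis-viva, a = a_t): v_t = √[μ(2/r − 1/a_t)] = 6.2726 km/s.
Δv₂ = |v_t − v_c| = |6.2726 − 13.155| = 6.882 km/s.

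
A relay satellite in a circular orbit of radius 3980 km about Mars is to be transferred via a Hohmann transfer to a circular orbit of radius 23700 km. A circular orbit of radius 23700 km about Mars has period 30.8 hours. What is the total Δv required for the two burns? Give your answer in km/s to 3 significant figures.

From Kepler's third law T² = 4π²r³/μ at r = 23700 km, T = 30.8 hours = 30.8 × 3600 s = 1.1088×10^5 s: μ = 4π²r³/T² = 42746.3 km³/s².
Semi-major axis of the transfer orbit: a_t = (3980 + 23700)/2 = 13840 km.
Circular speed at r₁: v₁ = √(μ/r₁) = √(42746.3/3980) = 3.2772 km/s.
Transfer-orbit speed at r₁ (v² = μ(2/r − 1/a)): v_p = √[μ(2/r₁ − 1/a_t)] = 4.2886 km/s.
First burn Δv₁ = |v_p − v₁| = 1.011 km/s.
Circular speed at r₂: v₂ = √(μ/r₂) = 1.343 km/s.
Transfer-orbit speed at r₂: v_a = √[μ(2/r₂ − 1/a_t)] = 0.7202 km/s.
Second burn Δv₂ = |v₂ − v_a| = 0.6228 km/s.
Total Δv = Δv₁ + Δv₂ = 1.634 km/s.

Δv = 1.63 km/s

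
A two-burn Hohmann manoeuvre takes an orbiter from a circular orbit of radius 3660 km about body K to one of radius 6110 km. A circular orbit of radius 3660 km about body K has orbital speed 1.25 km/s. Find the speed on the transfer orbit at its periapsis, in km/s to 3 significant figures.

v = 1.40 km/s

From the circular-orbit relation v² = μ/r at r = 3660 km: μ = v²r = (1.25)² × 3660 = 5718.75 km³/s².
The Hohmann ellipse has a_t = (r₁ + r₂)/2 = 4885 km.
At periapsis, r = 3660 km.
Applying v² = μ(2/r − 1/a_t): v = 1.398 km/s.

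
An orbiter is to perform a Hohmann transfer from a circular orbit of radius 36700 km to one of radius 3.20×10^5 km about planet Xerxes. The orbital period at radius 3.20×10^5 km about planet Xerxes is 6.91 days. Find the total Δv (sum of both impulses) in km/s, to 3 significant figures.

From Kepler's third law T² = 4π²r³/μ at r = 3.20×10^5 km, T = 6.91 days = 6.91 × 86400 s = 5.97024×10^5 s: μ = 4π²r³/T² = 3.62933×10^6 km³/s².
Transfer-ellipse semi-major axis a_t = (r₁ + r₂)/2 = (36700 + 3.200×10^5)/2 = 1.7835×10^5 km.
At r₁ the circular-orbit speed is v₁ = √(μ/r₁) = 9.944 km/s.
Transfer-orbit speed at r₁ (vis-viva equation): v_p = √[μ(2/r₁ − 1/a_t)] = 13.32 km/s.
First burn Δv₁ = |v_p − v₁| = 3.376 km/s.
Circular speed at r₂: v₂ = √(μ/r₂) = 3.368 km/s.
Transfer-orbit speed at r₂: v_a = √[μ(2/r₂ − 1/a_t)] = 1.528 km/s.
Second burn Δv₂ = |v₂ − v_a| = 1.840 km/s.
Δv = Δv₁ + Δv₂ = 3.376 + 1.840 = 5.216 km/s.

Δv = 5.22 km/s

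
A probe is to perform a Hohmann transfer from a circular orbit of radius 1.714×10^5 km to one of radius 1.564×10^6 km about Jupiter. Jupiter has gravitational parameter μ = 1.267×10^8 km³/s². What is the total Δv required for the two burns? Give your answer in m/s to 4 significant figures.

Δv = 14310 m/s

The Hohmann ellipse has a_t = (r₁ + r₂)/2 = 8.677×10^5 km.
At r₁ the circular-orbit speed is v₁ = √(μ/r₁) = 27.188 km/s.
Transfer-orbit speed at r₁ (vis-viva equation): v_p = √[μ(2/r₁ − 1/a_t)] = 36.502 km/s.
First burn Δv₁ = |v_p − v₁| = 9.314 km/s.
Circular speed at r₂: v₂ = √(μ/r₂) = 9.0006 km/s.
Transfer-orbit speed at r₂: v_a = √[μ(2/r₂ − 1/a_t)] = 4.0003 km/s.
Second burn Δv₂ = |v₂ − v_a| = 5.000 km/s.
Total Δv = Δv₁ + Δv₂ = 14.31 km/s.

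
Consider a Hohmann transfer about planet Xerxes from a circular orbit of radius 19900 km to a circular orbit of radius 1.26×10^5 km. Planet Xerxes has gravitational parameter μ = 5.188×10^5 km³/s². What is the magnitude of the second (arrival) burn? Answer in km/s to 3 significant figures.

The Hohmann ellipse has a_t = (r₁ + r₂)/2 = 72950 km.
Circular speed at r = 1.260×10^5 km: v_c = √(μ/r) = 2.02915 km/s.
Vis-viva on the transfer ellipse at r = 1.260×10^5 km gives v_t = √[μ(2/r − 1/a_t)] = 1.05981 km/s.
Δv₂ = |v_t − v_c| = |1.05981 − 2.02915| = 0.9693 km/s.

Δv₂ = 0.969 km/s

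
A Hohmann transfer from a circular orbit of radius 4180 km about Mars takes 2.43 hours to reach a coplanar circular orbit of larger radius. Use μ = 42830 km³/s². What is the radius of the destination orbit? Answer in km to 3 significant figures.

r₂ = 9670 km

Transfer time t = 2.43 hours = 8748 s, and t = π√(a_t³/μ).
So a_t = (μ t²/π²)^(1/3) = (42830 × (8748)² / π²)^(1/3) = 6925.0 km.
Since a_t = (r₁ + r₂)/2, r₂ = 2a_t − r₁ = 2×6925.0 − 4180 = 9670 km.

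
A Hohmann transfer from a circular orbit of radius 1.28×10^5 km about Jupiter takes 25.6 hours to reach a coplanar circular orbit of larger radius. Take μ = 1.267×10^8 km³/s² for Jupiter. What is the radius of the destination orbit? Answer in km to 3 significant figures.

Transfer time t = 25.6 hours = 92160 s, and t = π√(a_t³/μ).
So a_t = (μ t²/π²)^(1/3) = (1.267×10^8 × (92160)² / π²)^(1/3) = 4.7774×10^5 km.
Since a_t = (r₁ + r₂)/2, r₂ = 2a_t − r₁ = 2×4.7774×10^5 − 1.280×10^5 = 8.2748×10^5 km.

r₂ = 8.27×10^5 km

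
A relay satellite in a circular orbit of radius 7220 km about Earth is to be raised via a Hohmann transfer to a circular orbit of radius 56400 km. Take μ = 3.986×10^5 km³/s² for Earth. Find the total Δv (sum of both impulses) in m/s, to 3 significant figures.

Δv = 3860 m/s

The Hohmann ellipse has a_t = (r₁ + r₂)/2 = 31810 km.
At r₁ the circular-orbit speed is v₁ = √(μ/r₁) = 7.43019 km/s.
Transfer-orbit speed at r₁ (vis-viva): v_p = √[μ(2/r₁ − 1/a_t)] = 9.89368 km/s.
First burn Δv₁ = |v_p − v₁| = 2.463 km/s.
At r₂, v₂ = √(μ/r₂) = 2.6585 km/s.
Transfer-orbit speed at r₂: v_a = √[μ(2/r₂ − 1/a_t)] = 1.2665 km/s.
Second burn Δv₂ = |v₂ − v_a| = 1.392 km/s.
Δv = Δv₁ + Δv₂ = 2.463 + 1.392 = 3.855 km/s.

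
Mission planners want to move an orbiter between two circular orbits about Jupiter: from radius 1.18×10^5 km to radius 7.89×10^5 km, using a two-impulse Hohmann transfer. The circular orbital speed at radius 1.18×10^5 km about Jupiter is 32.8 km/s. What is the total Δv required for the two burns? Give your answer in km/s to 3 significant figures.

Δv = 16.7 km/s

From the circular-orbit relation v² = μ/r at r = 1.18×10^5 km: μ = v²r = (32.8)² × 1.18×10^5 = 1.26949×10^8 km³/s².
Transfer-ellipse semi-major axis a_t = (r₁ + r₂)/2 = (1.180×10^5 + 7.890×10^5)/2 = 4.535×10^5 km.
Circular speed at r₁: v₁ = √(μ/r₁) = √(1.26949×10^8/1.180×10^5) = 32.800 km/s.
On the transfer ellipse at r₁, v² = μ(2/r − 1/a) gives v_p = √[μ(2/r₁ − 1/a_t)] = 43.264 km/s.
First burn Δv₁ = |v_p − v₁| = 10.464 km/s.
At r₂, v₂ = √(μ/r₂) = 12.6846 km/s.
Transfer-orbit speed at r₂: v_a = √[μ(2/r₂ − 1/a_t)] = 6.47036 km/s.
Second burn Δv₂ = |v₂ − v_a| = 6.2142 km/s.
Total Δv = Δv₁ + Δv₂ = 16.68 km/s.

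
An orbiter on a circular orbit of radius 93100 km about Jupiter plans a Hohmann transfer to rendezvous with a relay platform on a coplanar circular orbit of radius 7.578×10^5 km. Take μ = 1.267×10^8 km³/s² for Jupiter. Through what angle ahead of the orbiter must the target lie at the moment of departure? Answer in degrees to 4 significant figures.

Semi-major axis of the transfer orbit: a_t = (93100 + 7.578×10^5)/2 = 4.2545×10^5 km.
The half-period of the transfer ellipse is t = π√(a_t³/μ) = 77452 s.
Target angular speed ω₂ = √(μ/r₂³) = 1.7063×10^-5 rad/s.
Angle swept by the target during transfer: ω₂·t = 1.3216 rad = 75.72°.
Arrival is 180° from departure on the ellipse, so φ = 180° − 75.72° = 104.3°.

φ = 104.3°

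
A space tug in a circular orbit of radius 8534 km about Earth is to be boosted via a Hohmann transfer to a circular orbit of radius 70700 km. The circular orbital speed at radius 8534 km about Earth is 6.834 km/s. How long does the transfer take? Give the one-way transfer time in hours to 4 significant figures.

t = 10.90 hours

From the circular-orbit relation v² = μ/r at r = 8534 km: μ = v²r = (6.834)² × 8534 = 3.98568×10^5 km³/s².
Transfer-ellipse semi-major axis a_t = (r₁ + r₂)/2 = (8534 + 70700)/2 = 39617 km.
Half the transfer-orbit period gives t = π√(a_t³/μ) = 39240 s.
Converting: 39240 s ÷ 3600 s/hour = 10.90 hours.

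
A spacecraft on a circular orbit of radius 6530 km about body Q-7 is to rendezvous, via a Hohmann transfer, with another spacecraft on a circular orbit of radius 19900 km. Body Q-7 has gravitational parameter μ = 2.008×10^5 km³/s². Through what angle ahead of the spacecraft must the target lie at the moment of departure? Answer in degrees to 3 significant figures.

Semi-major axis of the transfer orbit: a_t = (6530 + 19900)/2 = 13215 km.
The half-period of the transfer ellipse is t = π√(a_t³/μ) = 10650 s.
Target angular speed ω₂ = √(μ/r₂³) = 1.5963×10^-4 rad/s.
Angle swept by the target during transfer: ω₂·t = 1.7001 rad = 97.41°.
The spacecraft traverses 180° on the transfer ellipse, so the target must lead by 180° − 97.41° = 82.6°.

φ = 82.6°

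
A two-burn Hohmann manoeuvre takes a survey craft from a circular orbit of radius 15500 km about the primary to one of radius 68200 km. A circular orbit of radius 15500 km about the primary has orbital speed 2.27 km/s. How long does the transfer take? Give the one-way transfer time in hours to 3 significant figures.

From the circular-orbit relation v² = μ/r at r = 15500 km: μ = v²r = (2.27)² × 15500 = 79869.9 km³/s².
The Hohmann ellipse has a_t = (r₁ + r₂)/2 = 41850 km.
Transfer time t = π√(a_t³/μ) = π√((41850)³ / 79869.9) = 95170 s.
Converting: 95170 s ÷ 3600 s/hour = 26.4 hours.

t = 26.4 hours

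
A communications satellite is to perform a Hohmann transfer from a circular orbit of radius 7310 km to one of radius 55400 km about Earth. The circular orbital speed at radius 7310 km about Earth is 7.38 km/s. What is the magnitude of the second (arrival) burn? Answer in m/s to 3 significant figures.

Δv₂ = 1390 m/s

From the circular-orbit relation v² = μ/r at r = 7310 km: μ = v²r = (7.38)² × 7310 = 3.98135×10^5 km³/s².
Transfer-ellipse semi-major axis a_t = (r₁ + r₂)/2 = (7310 + 55400)/2 = 31355 km.
On the circular orbit at r = 55400 km, v_c = √(μ/r) = 2.6808 km/s.
Transfer-orbit speed at the same r (vis-viva, a = a_t): v_t = √[μ(2/r − 1/a_t)] = 1.2944 km/s.
Δv₂ = |v_t − v_c| = |1.2944 − 2.6808| = 1.386 km/s.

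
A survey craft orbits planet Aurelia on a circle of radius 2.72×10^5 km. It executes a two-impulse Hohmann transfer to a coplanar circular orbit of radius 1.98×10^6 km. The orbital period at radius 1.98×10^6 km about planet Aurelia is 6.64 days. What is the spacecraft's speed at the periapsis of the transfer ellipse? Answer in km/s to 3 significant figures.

From Kepler's third law T² = 4π²r³/μ at r = 1.98×10^6 km, T = 6.64 days = 6.64 × 86400 s = 5.73696×10^5 s: μ = 4π²r³/T² = 9.31090×10^8 km³/s².
The Hohmann ellipse has a_t = (r₁ + r₂)/2 = 1.126×10^6 km.
The periapsis of the transfer ellipse is at r = 2.720×10^5 km.
Applying v² = μ(2/r − 1/a_t): v = 77.58 km/s.

v = 77.6 km/s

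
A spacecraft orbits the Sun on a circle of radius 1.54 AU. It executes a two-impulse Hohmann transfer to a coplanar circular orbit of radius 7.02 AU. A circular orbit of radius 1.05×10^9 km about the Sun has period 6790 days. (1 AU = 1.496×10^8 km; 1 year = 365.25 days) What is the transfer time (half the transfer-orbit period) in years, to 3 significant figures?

t = 4.43 years

From Kepler's third law T² = 4π²r³/μ at r = 1.05×10^9 km, T = 6790 days = 6790 × 86400 s = 5.86656×10^8 s: μ = 4π²r³/T² = 1.32789×10^11 km³/s².
In km: r₁ = 1.54 × 1.496×10^8 = 2.30384×10^8 km; r₂ = 7.02 × 1.496×10^8 = 1.050192×10^9 km.
Transfer-ellipse semi-major axis a_t = (r₁ + r₂)/2 = (2.30384×10^8 + 1.050192×10^9)/2 = 6.40288×10^8 km.
Half the transfer-orbit period gives t = π√(a_t³/μ) = 1.397×10^8 s.
Converting: 1.397×10^8 s ÷ 3.15576×10^7 s/year (365.25 × 86400) = 4.43 years.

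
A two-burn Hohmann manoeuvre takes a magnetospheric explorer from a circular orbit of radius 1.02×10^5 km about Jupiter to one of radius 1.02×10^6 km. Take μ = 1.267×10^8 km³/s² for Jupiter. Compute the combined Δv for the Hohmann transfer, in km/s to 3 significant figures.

Δv = 18.7 km/s

Semi-major axis of the transfer orbit: a_t = (1.020×10^5 + 1.020×10^6)/2 = 5.610×10^5 km.
Circular speed at r₁: v₁ = √(μ/r₁) = √(1.267×10^8/1.020×10^5) = 35.24 km/s.
On the transfer ellipse at r₁, vis-viva equation gives v_p = √[μ(2/r₁ − 1/a_t)] = 47.52 km/s.
First burn Δv₁ = |v_p − v₁| = 12.28 km/s.
Circular speed at r₂: v₂ = √(μ/r₂) = 11.145 km/s.
Transfer-orbit speed at r₂: v_a = √[μ(2/r₂ − 1/a_t)] = 4.7523 km/s.
Second burn Δv₂ = |v₂ − v_a| = 6.393 km/s.
Δv = Δv₁ + Δv₂ = 12.28 + 6.393 = 18.67 km/s.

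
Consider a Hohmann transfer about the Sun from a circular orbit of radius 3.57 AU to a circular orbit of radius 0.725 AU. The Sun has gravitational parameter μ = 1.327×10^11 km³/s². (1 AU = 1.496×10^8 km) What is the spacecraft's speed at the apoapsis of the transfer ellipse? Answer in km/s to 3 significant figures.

In km: r₁ = 3.57 × 1.496×10^8 = 5.34072×10^8 km; r₂ = 0.725 × 1.496×10^8 = 1.0846×10^8 km.
The Hohmann ellipse has a_t = (r₁ + r₂)/2 = 3.21266×10^8 km.
The apoapsis of the transfer ellipse is at r = 5.34072×10^8 km.
From the vis-viva equation, v = √[μ(2/r − 1/a_t)] = 9.159 km/s.

v = 9.16 km/s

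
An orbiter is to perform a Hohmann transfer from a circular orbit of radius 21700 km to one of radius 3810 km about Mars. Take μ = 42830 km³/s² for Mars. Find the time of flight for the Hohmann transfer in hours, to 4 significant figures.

t = 6.074 hours

Transfer-ellipse semi-major axis a_t = (r₁ + r₂)/2 = (21700 + 3810)/2 = 12755 km.
By Kepler's third law the transfer-orbit period is T = 2π√(a_t³/μ), so t = T/2 = 21867 s.
Converting: 21867 s ÷ 3600 s/hour = 6.074 hours.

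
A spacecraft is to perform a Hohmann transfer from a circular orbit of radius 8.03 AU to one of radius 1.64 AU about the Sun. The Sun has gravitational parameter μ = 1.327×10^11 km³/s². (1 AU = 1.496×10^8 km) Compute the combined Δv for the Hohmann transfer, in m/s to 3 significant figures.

In km: r₁ = 8.03 × 1.496×10^8 = 1.201288×10^9 km; r₂ = 1.64 × 1.496×10^8 = 2.45344×10^8 km.
The Hohmann ellipse has a_t = (r₁ + r₂)/2 = 7.23316×10^8 km.
Circular speed at r₁: v₁ = √(μ/r₁) = √(1.327×10^11/1.201288×10^9) = 10.51 km/s.
Transfer-orbit speed at r₁ (vis-viva): v_a = √[μ(2/r₁ − 1/a_t)] = 6.121 km/s.
First burn Δv₁ = |v_a − v₁| = 4.389 km/s.
At r₂, v₂ = √(μ/r₂) = 23.2567 km/s.
Transfer-orbit speed at r₂: v_p = √[μ(2/r₂ − 1/a_t)] = 29.9714 km/s.
Second burn Δv₂ = |v₂ − v_p| = 6.715 km/s.
Total Δv = Δv₁ + Δv₂ = 11.10 km/s.

Δv = 11100 m/s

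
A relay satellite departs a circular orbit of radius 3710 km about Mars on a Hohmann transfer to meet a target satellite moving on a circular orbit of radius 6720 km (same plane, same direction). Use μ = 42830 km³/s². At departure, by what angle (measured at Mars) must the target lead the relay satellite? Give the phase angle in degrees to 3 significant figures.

Transfer-ellipse semi-major axis a_t = (r₁ + r₂)/2 = (3710 + 6720)/2 = 5215 km.
Transfer time t = π√(a_t³/μ) = 5717 s.
The target's mean motion on its circular orbit is ω₂ = √(μ/r₂³) = 3.757×10^-4 rad/s.
Angle swept by the target during transfer: ω₂·t = 2.148 rad = 123.1°.
Arrival is 180° from departure on the ellipse, so φ = 180° − 123.1° = 56.9°.

φ = 56.9°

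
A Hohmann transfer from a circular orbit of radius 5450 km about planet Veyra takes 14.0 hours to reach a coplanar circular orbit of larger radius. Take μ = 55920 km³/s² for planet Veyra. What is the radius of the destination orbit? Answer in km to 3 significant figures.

Transfer time t = 14.0 hours = 50400 s, and t = π√(a_t³/μ).
So a_t = (μ t²/π²)^(1/3) = (55920 × (50400)² / π²)^(1/3) = 24324 km.
Since a_t = (r₁ + r₂)/2, r₂ = 2a_t − r₁ = 2×24324 − 5450 = 43198 km.

r₂ = 43200 km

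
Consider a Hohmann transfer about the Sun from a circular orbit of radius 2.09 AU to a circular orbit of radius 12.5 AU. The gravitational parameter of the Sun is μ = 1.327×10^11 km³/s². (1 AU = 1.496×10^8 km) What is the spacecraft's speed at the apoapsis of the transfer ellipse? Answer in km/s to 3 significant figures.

In km: r₁ = 2.09 × 1.496×10^8 = 3.12664×10^8 km; r₂ = 12.5 × 1.496×10^8 = 1.870×10^9 km.
Semi-major axis of the transfer orbit: a_t = (3.12664×10^8 + 1.870×10^9)/2 = 1.091332×10^9 km.
At apoapsis, r = 1.870×10^9 km.
Applying v² = μ(2/r − 1/a_t): v = 4.509 km/s.

v = 4.51 km/s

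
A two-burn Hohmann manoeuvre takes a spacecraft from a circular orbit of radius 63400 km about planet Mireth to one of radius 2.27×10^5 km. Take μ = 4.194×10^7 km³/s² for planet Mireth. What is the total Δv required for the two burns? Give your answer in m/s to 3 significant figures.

Transfer-ellipse semi-major axis a_t = (r₁ + r₂)/2 = (63400 + 2.270×10^5)/2 = 1.452×10^5 km.
Circular speed at r₁: v₁ = √(μ/r₁) = √(4.194×10^7/63400) = 25.720 km/s.
Transfer-orbit speed at r₁ (vis-viva equation): v_p = √[μ(2/r₁ − 1/a_t)] = 32.159 km/s.
First burn Δv₁ = |v_p − v₁| = 6.439 km/s.
At r₂, v₂ = √(μ/r₂) = 13.593 km/s.
Transfer-orbit speed at r₂: v_a = √[μ(2/r₂ − 1/a_t)] = 8.9818 km/s.
Second burn Δv₂ = |v₂ − v_a| = 4.611 km/s.
Δv = Δv₁ + Δv₂ = 6.439 + 4.611 = 11.05 km/s.

Δv = 11000 m/s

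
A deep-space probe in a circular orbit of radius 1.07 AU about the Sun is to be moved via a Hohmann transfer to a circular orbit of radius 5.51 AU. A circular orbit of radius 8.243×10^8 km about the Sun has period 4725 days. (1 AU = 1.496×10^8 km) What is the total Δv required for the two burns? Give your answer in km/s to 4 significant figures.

From Kepler's third law T² = 4π²r³/μ at r = 8.243×10^8 km, T = 4725 days = 4725 × 86400 s = 4.0824×10^8 s: μ = 4π²r³/T² = 1.32674×10^11 km³/s².
In km: r₁ = 1.07 × 1.496×10^8 = 1.60072×10^8 km; r₂ = 5.51 × 1.496×10^8 = 8.24296×10^8 km.
The Hohmann ellipse has a_t = (r₁ + r₂)/2 = 4.92184×10^8 km.
At r₁ the circular-orbit speed is v₁ = √(μ/r₁) = 28.7895 km/s.
Transfer-orbit speed at r₁ (vis-viva equation): v_p = √[μ(2/r₁ − 1/a_t)] = 37.2574 km/s.
First burn Δv₁ = |v_p − v₁| = 8.468 km/s.
At r₂, v₂ = √(μ/r₂) = 12.687 km/s.
Transfer-orbit speed at r₂: v_a = √[μ(2/r₂ − 1/a_t)] = 7.2351 km/s.
Second burn Δv₂ = |v₂ − v_a| = 5.452 km/s.
Total Δv = Δv₁ + Δv₂ = 13.92 km/s.

Δv = 13.92 km/s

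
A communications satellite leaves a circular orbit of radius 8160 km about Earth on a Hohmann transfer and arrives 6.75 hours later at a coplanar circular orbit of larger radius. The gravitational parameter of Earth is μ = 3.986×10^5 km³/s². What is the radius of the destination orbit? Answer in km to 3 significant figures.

r₂ = 49400 km

Transfer time t = 6.75 hours = 24300 s, and t = π√(a_t³/μ).
So a_t = (μ t²/π²)^(1/3) = (3.986×10^5 × (24300)² / π²)^(1/3) = 28784 km.
Since a_t = (r₁ + r₂)/2, r₂ = 2a_t − r₁ = 2×28784 − 8160 = 49408 km.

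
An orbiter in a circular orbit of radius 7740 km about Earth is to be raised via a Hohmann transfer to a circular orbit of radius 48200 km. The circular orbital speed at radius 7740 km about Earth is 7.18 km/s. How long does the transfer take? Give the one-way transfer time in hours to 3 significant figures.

t = 6.46 hours

From the circular-orbit relation v² = μ/r at r = 7740 km: μ = v²r = (7.18)² × 7740 = 3.99016×10^5 km³/s².
Semi-major axis of the transfer orbit: a_t = (7740 + 48200)/2 = 27970 km.
By Kepler's third law the transfer-orbit period is T = 2π√(a_t³/μ), so t = T/2 = 23260 s.
Converting: 23260 s ÷ 3600 s/hour = 6.46 hours.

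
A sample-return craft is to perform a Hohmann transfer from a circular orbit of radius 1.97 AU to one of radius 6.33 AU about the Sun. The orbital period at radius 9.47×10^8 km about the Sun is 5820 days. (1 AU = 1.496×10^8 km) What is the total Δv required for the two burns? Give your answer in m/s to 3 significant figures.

Δv = 8670 m/s

From Kepler's third law T² = 4π²r³/μ at r = 9.47×10^8 km, T = 5820 days = 5820 × 86400 s = 5.02848×10^8 s: μ = 4π²r³/T² = 1.32598×10^11 km³/s².
In km: r₁ = 1.97 × 1.496×10^8 = 2.94712×10^8 km; r₂ = 6.33 × 1.496×10^8 = 9.46968×10^8 km.
The Hohmann ellipse has a_t = (r₁ + r₂)/2 = 6.2084×10^8 km.
At r₁ the circular-orbit speed is v₁ = √(μ/r₁) = 21.2114 km/s.
On the transfer ellipse at r₁, vis-viva gives v_p = √[μ(2/r₁ − 1/a_t)] = 26.1967 km/s.
First burn Δv₁ = |v_p − v₁| = 4.9853 km/s.
At r₂, v₂ = √(μ/r₂) = 11.83315 km/s.
Transfer-orbit speed at r₂: v_a = √[μ(2/r₂ − 1/a_t)] = 8.152851 km/s.
Second burn Δv₂ = |v₂ − v_a| = 3.6803 km/s.
Δv = Δv₁ + Δv₂ = 4.9853 + 3.6803 = 8.666 km/s.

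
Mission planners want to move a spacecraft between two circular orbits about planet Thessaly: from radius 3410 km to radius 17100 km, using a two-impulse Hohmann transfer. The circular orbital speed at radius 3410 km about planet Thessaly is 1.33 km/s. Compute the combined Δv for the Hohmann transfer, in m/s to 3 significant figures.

From the circular-orbit relation v² = μ/r at r = 3410 km: μ = v²r = (1.33)² × 3410 = 6031.95 km³/s².
Transfer-ellipse semi-major axis a_t = (r₁ + r₂)/2 = (3410 + 17100)/2 = 10255 km.
At r₁ the circular-orbit speed is v₁ = √(μ/r₁) = 1.33000 km/s.
On the transfer ellipse at r₁, v² = μ(2/r − 1/a) gives v_p = √[μ(2/r₁ − 1/a_t)] = 1.71744 km/s.
First burn Δv₁ = |v_p − v₁| = 0.38744 km/s.
Circular speed at r₂: v₂ = √(μ/r₂) = 0.59392 km/s.
Transfer-orbit speed at r₂: v_a = √[μ(2/r₂ − 1/a_t)] = 0.34248 km/s.
Second burn Δv₂ = |v₂ − v_a| = 0.25144 km/s.
Δv = Δv₁ + Δv₂ = 0.38744 + 0.25144 = 0.6389 km/s.

Δv = 639 m/s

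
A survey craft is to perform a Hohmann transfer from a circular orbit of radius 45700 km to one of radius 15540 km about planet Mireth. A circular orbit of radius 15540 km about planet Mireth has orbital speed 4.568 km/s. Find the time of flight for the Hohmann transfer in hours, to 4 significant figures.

t = 8.211 hours

From the circular-orbit relation v² = μ/r at r = 15540 km: μ = v²r = (4.568)² × 15540 = 3.24267×10^5 km³/s².
Transfer-ellipse semi-major axis a_t = (r₁ + r₂)/2 = (45700 + 15540)/2 = 30620 km.
Half the transfer-orbit period gives t = π√(a_t³/μ) = 29560 s.
Converting: 29560 s ÷ 3600 s/hour = 8.211 hours.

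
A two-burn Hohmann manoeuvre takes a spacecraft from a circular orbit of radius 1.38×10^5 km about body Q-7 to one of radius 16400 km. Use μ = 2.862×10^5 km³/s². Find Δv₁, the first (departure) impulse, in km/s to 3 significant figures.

Δv₁ = 0.776 km/s

Transfer-ellipse semi-major axis a_t = (r₁ + r₂)/2 = (1.380×10^5 + 16400)/2 = 77200 km.
Circular speed at r = 1.380×10^5 km: v_c = √(μ/r) = 1.44011 km/s.
Vis-viva on the transfer ellipse at r = 1.380×10^5 km gives v_t = √[μ(2/r − 1/a_t)] = 0.663756 km/s.
Δv₁ = |v_t − v_c| = |0.663756 − 1.44011| = 0.7764 km/s.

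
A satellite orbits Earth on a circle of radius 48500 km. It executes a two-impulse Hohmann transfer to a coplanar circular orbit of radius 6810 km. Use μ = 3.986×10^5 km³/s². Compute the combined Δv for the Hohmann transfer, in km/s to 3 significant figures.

The Hohmann ellipse has a_t = (r₁ + r₂)/2 = 27655 km.
Circular speed at r₁: v₁ = √(μ/r₁) = √(3.986×10^5/48500) = 2.867 km/s.
Transfer-orbit speed at r₁ (vis-viva equation): v_a = √[μ(2/r₁ − 1/a_t)] = 1.423 km/s.
First burn Δv₁ = |v_a − v₁| = 1.444 km/s.
At r₂, v₂ = √(μ/r₂) = 7.6506 km/s.
Transfer-orbit speed at r₂: v_p = √[μ(2/r₂ − 1/a_t)] = 10.132 km/s.
Second burn Δv₂ = |v₂ − v_p| = 2.481 km/s.
Total Δv = Δv₁ + Δv₂ = 3.925 km/s.

Δv = 3.93 km/s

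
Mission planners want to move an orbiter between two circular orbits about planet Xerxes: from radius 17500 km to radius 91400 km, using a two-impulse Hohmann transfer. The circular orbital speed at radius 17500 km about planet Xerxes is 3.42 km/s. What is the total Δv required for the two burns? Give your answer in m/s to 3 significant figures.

Δv = 1660 m/s

From the circular-orbit relation v² = μ/r at r = 17500 km: μ = v²r = (3.42)² × 17500 = 2.04687×10^5 km³/s².
The Hohmann ellipse has a_t = (r₁ + r₂)/2 = 54450 km.
Circular speed at r₁: v₁ = √(μ/r₁) = √(2.04687×10^5/17500) = 3.420 km/s.
On the transfer ellipse at r₁, vis-viva gives v_p = √[μ(2/r₁ − 1/a_t)] = 4.431 km/s.
First burn Δv₁ = |v_p − v₁| = 1.011 km/s.
Circular speed at r₂: v₂ = √(μ/r₂) = 1.4965 km/s.
Transfer-orbit speed at r₂: v_a = √[μ(2/r₂ − 1/a_t)] = 0.84838 km/s.
Second burn Δv₂ = |v₂ − v_a| = 0.6481 km/s.
Total Δv = Δv₁ + Δv₂ = 1.659 km/s.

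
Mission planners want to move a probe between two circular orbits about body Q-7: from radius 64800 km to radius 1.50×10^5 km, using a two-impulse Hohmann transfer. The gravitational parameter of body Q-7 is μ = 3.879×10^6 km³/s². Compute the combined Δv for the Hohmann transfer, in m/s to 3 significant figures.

Δv = 2540 m/s

Transfer-ellipse semi-major axis a_t = (r₁ + r₂)/2 = (64800 + 1.500×10^5)/2 = 1.074×10^5 km.
Circular speed at r₁: v₁ = √(μ/r₁) = √(3.879×10^6/64800) = 7.737 km/s.
On the transfer ellipse at r₁, vis-viva gives v_p = √[μ(2/r₁ − 1/a_t)] = 9.144 km/s.
First burn Δv₁ = |v_p − v₁| = 1.407 km/s.
Circular speed at r₂: v₂ = √(μ/r₂) = 5.085 km/s.
Transfer-orbit speed at r₂: v_a = √[μ(2/r₂ − 1/a_t)] = 3.950 km/s.
Second burn Δv₂ = |v₂ − v_a| = 1.135 km/s.
Total Δv = Δv₁ + Δv₂ = 2.542 km/s.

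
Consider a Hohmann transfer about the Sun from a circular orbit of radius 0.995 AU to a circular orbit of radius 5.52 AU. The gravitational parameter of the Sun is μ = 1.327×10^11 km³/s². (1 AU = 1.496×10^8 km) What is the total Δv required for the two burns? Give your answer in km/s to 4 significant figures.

Δv = 14.68 km/s

In km: r₁ = 0.995 × 1.496×10^8 = 1.48852×10^8 km; r₂ = 5.52 × 1.496×10^8 = 8.25792×10^8 km.
Semi-major axis of the transfer orbit: a_t = (1.48852×10^8 + 8.25792×10^8)/2 = 4.87322×10^8 km.
Circular speed at r₁: v₁ = √(μ/r₁) = √(1.327×10^11/1.48852×10^8) = 29.86 km/s.
On the transfer ellipse at r₁, v² = μ(2/r − 1/a) gives v_p = √[μ(2/r₁ − 1/a_t)] = 38.87 km/s.
First burn Δv₁ = |v_p − v₁| = 9.010 km/s.
Circular speed at r₂: v₂ = √(μ/r₂) = 12.677 km/s.
Transfer-orbit speed at r₂: v_a = √[μ(2/r₂ − 1/a_t)] = 7.0060 km/s.
Second burn Δv₂ = |v₂ − v_a| = 5.671 km/s.
Δv = Δv₁ + Δv₂ = 9.010 + 5.671 = 14.68 km/s.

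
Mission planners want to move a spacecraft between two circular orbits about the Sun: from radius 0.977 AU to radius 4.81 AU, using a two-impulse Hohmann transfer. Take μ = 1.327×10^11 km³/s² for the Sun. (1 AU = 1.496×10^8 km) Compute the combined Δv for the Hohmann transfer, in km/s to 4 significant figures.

In km: r₁ = 0.977 × 1.496×10^8 = 1.461592×10^8 km; r₂ = 4.81 × 1.496×10^8 = 7.19576×10^8 km.
The Hohmann ellipse has a_t = (r₁ + r₂)/2 = 4.328676×10^8 km.
At r₁ the circular-orbit speed is v₁ = √(μ/r₁) = 30.1316 km/s.
Transfer-orbit speed at r₁ (v² = μ(2/r − 1/a)): v_p = √[μ(2/r₁ − 1/a_t)] = 38.8493 km/s.
First burn Δv₁ = |v_p − v₁| = 8.718 km/s.
Circular speed at r₂: v₂ = √(μ/r₂) = 13.58 km/s.
Transfer-orbit speed at r₂: v_a = √[μ(2/r₂ − 1/a_t)] = 7.891 km/s.
Second burn Δv₂ = |v₂ − v_a| = 5.689 km/s.
Δv = Δv₁ + Δv₂ = 8.718 + 5.689 = 14.41 km/s.

Δv = 14.41 km/s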